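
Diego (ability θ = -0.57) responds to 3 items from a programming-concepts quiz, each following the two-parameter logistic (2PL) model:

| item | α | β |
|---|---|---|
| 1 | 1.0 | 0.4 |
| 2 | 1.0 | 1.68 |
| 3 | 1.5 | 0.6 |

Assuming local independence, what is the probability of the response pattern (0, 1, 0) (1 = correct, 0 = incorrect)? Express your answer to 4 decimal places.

P(θ) = 1 / (1 + exp(−α(θ − β)))
P_1 = 1/(1+e^{0.9700}) = 0.2749
P_2 = 1/(1+e^{2.2500}) = 0.0953
P_3 = 1/(1+e^{1.7550}) = 0.1474
L = (1−P_1) × P_2 × (1−P_3) = 0.7251 × 0.0953 × 0.8526 = 0.05895

0.0589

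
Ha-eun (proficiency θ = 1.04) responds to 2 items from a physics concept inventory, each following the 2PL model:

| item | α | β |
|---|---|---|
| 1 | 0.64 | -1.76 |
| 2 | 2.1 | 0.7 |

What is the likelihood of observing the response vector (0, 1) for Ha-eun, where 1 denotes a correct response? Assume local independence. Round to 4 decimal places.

P(θ) = 1 / (1 + exp(−α(θ − β)))
P_1 = 1/(1+e^{-1.7920}) = 0.8572
P_2 = 1/(1+e^{-0.7140}) = 0.6713
L = (1−P_1) × P_2 = 0.1428 × 0.6713 = 0.09588

0.0959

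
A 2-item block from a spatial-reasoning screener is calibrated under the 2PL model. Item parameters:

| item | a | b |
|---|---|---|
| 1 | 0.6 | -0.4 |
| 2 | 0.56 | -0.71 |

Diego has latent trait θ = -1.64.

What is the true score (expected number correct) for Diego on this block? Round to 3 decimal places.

P(θ) = 1 / (1 + exp(−a(θ − b)))
P_1 = 1/(1+e^{0.7440}) = 0.3221
P_2 = 1/(1+e^{0.5208}) = 0.3727
E[score] = 0.3221 + 0.3727 = 0.6948

0.695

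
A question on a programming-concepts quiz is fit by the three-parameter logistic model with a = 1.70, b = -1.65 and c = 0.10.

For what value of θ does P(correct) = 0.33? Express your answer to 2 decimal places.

P(θ) = c + (1 − c) · 1 / (1 + exp(−a(θ − b)))
Remove guessing floor: (0.33 − 0.10)/(1 − 0.10) = 0.2556
logit = ln(0.2556/0.7444) = -1.0692
θ = b + logit/(a) = -1.65 + (-1.0692)/1.7000 = -2.2789

-2.28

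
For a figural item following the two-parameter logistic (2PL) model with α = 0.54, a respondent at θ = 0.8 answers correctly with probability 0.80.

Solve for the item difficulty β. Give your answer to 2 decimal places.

P(θ) = 1 / (1 + exp(−α(θ − β)))
logit(0.80) = ln(0.80/0.20) = 1.3863
β = θ − logit/(α) = 0.8 − 1.3863/0.5400 = -1.7672

-1.77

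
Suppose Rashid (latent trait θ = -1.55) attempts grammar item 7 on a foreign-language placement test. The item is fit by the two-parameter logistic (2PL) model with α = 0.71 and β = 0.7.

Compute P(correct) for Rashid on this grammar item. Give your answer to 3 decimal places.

0.168

P(θ) = 1 / (1 + exp(−α(θ − β)))
Exponent: 0.71 × (-1.55 − 0.7) = -1.5975
1/(1 + e^{1.5975}) = 0.1683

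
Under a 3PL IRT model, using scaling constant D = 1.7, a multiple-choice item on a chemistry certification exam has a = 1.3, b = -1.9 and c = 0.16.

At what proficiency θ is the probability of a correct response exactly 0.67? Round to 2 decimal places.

P(θ) = c + (1 − c) · 1 / (1 + exp(−D·a(θ − b)))
Remove guessing floor: (0.67 − 0.16)/(1 − 0.16) = 0.6071
logit = ln(0.6071/0.3929) = 0.4353
θ = b + logit/(1.7·a) = -1.9 + 0.4353/2.2100 = -1.7030

-1.70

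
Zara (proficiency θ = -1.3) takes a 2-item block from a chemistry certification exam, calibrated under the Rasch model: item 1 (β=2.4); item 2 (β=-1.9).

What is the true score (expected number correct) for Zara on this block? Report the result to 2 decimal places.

P(θ) = 1 / (1 + exp(−(θ − β)))
P_1 = 1/(1+e^{3.7000}) = 0.0241
P_2 = 1/(1+e^{-0.6000}) = 0.6457
E[score] = 0.0241 + 0.6457 = 0.6698

0.67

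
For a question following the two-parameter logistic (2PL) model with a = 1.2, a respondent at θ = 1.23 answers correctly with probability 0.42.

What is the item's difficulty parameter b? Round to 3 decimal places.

P(θ) = 1 / (1 + exp(−a(θ − b)))
logit(0.42) = ln(0.42/0.58) = -0.3228
b = θ − logit/(a) = 1.23 − (-0.3228)/1.2000 = 1.4990

1.499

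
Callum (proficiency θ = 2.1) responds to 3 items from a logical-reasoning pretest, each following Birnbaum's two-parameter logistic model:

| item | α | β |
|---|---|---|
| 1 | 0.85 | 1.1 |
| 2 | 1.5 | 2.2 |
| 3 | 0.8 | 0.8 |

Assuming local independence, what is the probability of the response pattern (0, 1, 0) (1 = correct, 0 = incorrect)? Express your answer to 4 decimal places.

P(θ) = 1 / (1 + exp(−α(θ − β)))
P_1 = 1/(1+e^{-0.8500}) = 0.7006
P_2 = 1/(1+e^{0.1500}) = 0.4626
P_3 = 1/(1+e^{-1.0400}) = 0.7389
L = (1−P_1) × P_2 × (1−P_3) = 0.2994 × 0.4626 × 0.2611 = 0.03617

0.0362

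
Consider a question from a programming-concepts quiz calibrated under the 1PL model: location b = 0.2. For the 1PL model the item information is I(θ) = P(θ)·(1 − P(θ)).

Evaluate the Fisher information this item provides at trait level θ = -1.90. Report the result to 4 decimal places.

P = 1/(1+e^{2.1000}) = 0.1091
P(1−P) = 0.1091 × 0.8909 = 0.0972
I = P(1−P) = 0.09719

0.0972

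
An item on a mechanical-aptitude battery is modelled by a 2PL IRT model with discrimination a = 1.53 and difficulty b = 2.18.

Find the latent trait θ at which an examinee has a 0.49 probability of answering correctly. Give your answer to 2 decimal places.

2.15

P(θ) = 1 / (1 + exp(−a(θ − b)))
logit = ln(0.4900/0.5100) = -0.0400
θ = b + logit/(a) = 2.18 + (-0.0400)/1.5300 = 2.1539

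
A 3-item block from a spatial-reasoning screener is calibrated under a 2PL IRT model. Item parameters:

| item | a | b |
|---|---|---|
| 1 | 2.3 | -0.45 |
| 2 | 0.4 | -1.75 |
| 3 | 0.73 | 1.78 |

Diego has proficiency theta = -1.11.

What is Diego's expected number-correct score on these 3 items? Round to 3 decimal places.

P(theta) = 1 / (1 + exp(−a(theta − b)))
P_1 = 1/(1+e^{1.5180}) = 0.1798
P_2 = 1/(1+e^{-0.2560}) = 0.5637
P_3 = 1/(1+e^{2.1097}) = 0.1082
E[score] = 0.1798 + 0.5637 + 0.1082 = 0.8516

0.852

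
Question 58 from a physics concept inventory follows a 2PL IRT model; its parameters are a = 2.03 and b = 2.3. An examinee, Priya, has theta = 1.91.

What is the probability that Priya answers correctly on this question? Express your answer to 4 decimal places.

0.3118

P(theta) = 1 / (1 + exp(−a(theta − b)))
Exponent: 2.03 × (1.91 − 2.3) = -0.7917
1/(1 + e^{0.7917}) = 0.3118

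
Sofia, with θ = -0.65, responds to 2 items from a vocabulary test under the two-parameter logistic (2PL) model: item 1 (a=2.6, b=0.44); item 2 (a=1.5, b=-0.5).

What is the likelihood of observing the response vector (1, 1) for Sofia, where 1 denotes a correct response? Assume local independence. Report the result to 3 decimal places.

P(θ) = 1 / (1 + exp(−a(θ − b)))
P_1 = 1/(1+e^{2.8340}) = 0.0555
P_2 = 1/(1+e^{0.2250}) = 0.4440
L = P_1 × P_2 = 0.0555 × 0.4440 = 0.02465

0.025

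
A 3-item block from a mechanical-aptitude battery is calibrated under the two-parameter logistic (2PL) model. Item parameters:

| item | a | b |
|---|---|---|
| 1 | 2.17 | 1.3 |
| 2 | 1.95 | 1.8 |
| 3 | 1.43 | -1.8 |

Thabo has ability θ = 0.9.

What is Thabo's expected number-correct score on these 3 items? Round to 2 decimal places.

P(θ) = 1 / (1 + exp(−a(θ − b)))
P_1 = 1/(1+e^{0.8680}) = 0.2957
P_2 = 1/(1+e^{1.7550}) = 0.1474
P_3 = 1/(1+e^{-3.8610}) = 0.9794
E[score] = 0.2957 + 0.1474 + 0.9794 = 1.4225

1.42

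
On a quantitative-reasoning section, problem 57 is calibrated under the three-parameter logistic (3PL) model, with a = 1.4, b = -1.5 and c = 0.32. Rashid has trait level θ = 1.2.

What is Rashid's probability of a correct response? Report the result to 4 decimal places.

P(θ) = c + (1 − c) · 1 / (1 + exp(−a(θ − b)))
Exponent: 1.4 × (1.2 − (-1.5)) = 3.7800
1/(1 + e^{-3.7800}) = 0.9777
P = 0.32 + 0.68 × 0.9777 = 0.9848

0.9848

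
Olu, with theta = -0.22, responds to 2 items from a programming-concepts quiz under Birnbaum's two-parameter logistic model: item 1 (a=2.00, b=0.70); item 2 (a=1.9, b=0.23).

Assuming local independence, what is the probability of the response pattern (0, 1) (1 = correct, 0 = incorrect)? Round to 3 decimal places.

0.257

P(theta) = 1 / (1 + exp(−a(theta − b)))
P_1 = 1/(1+e^{1.8400}) = 0.1371
P_2 = 1/(1+e^{0.8550}) = 0.2984
L = (1−P_1) × P_2 = 0.8629 × 0.2984 = 0.25749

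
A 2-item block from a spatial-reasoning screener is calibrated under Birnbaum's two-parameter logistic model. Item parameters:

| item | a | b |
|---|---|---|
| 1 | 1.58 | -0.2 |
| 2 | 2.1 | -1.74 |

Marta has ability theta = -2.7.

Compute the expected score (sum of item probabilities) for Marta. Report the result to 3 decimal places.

P(theta) = 1 / (1 + exp(−a(theta − b)))
P_1 = 1/(1+e^{3.9500}) = 0.0189
P_2 = 1/(1+e^{2.0160}) = 0.1175
E[score] = 0.0189 + 0.1175 = 0.1364

0.136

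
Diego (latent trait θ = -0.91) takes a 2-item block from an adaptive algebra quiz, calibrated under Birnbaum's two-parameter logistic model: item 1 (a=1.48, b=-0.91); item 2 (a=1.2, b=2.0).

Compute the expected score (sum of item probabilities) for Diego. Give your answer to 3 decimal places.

P(θ) = 1 / (1 + exp(−a(θ − b)))
P_1 = 1/(1+e^{0.0000}) = 0.5000
P_2 = 1/(1+e^{3.4920}) = 0.0295
E[score] = 0.5000 + 0.0295 = 0.5295

0.530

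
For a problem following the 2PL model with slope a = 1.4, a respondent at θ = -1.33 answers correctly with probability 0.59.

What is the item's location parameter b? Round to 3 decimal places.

-1.590

P(θ) = 1 / (1 + exp(−a(θ − b)))
logit(0.59) = ln(0.59/0.41) = 0.3640
b = θ − logit/(a) = -1.33 − 0.3640/1.4000 = -1.5900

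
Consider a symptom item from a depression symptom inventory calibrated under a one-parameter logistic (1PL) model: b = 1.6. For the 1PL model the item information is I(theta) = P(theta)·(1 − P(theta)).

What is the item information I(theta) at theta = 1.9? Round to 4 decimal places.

P = 1/(1+e^{-0.3000}) = 0.5744
P(1−P) = 0.5744 × 0.4256 = 0.2445
I = P(1−P) = 0.24446

0.2445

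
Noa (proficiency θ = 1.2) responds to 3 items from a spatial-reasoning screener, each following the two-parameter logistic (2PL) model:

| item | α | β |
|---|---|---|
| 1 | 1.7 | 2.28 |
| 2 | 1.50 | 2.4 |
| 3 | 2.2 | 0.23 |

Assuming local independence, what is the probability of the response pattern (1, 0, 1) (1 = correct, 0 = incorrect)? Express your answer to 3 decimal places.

P(θ) = 1 / (1 + exp(−α(θ − β)))
P_1 = 1/(1+e^{1.8360}) = 0.1375
P_2 = 1/(1+e^{1.8000}) = 0.1419
P_3 = 1/(1+e^{-2.1340}) = 0.8942
L = P_1 × (1−P_2) × P_3 = 0.1375 × 0.8581 × 0.8942 = 0.10553

0.106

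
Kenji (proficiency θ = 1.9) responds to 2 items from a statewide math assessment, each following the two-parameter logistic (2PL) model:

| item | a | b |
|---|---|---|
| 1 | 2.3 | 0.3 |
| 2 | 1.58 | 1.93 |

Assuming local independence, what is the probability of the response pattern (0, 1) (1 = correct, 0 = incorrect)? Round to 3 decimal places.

0.012

P(θ) = 1 / (1 + exp(−a(θ − b)))
P_1 = 1/(1+e^{-3.6800}) = 0.9754
P_2 = 1/(1+e^{0.0474}) = 0.4882
L = (1−P_1) × P_2 = 0.0246 × 0.4882 = 0.01201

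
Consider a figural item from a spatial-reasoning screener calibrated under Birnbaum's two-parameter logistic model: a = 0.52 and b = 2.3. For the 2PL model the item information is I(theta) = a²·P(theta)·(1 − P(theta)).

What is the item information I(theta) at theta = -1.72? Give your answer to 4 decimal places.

P = 1/(1+e^{2.0904}) = 0.1100
P(1−P) = 0.1100 × 0.8900 = 0.0979
I = a² × P(1−P) = 0.52² × 0.0979 = 0.02648

0.0265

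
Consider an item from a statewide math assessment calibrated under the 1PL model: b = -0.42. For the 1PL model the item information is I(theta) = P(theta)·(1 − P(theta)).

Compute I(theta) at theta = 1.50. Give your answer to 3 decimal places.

P = 1/(1+e^{-1.9200}) = 0.8721
P(1−P) = 0.8721 × 0.1279 = 0.1115
I = P(1−P) = 0.11151

0.112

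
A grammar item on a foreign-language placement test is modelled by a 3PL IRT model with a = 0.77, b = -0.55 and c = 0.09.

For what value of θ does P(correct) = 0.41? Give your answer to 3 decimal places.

-1.345

P(θ) = c + (1 − c) · 1 / (1 + exp(−a(θ − b)))
Remove guessing floor: (0.41 − 0.09)/(1 − 0.09) = 0.3516
logit = ln(0.3516/0.6484) = -0.6118
θ = b + logit/(a) = -0.55 + (-0.6118)/0.7700 = -1.3445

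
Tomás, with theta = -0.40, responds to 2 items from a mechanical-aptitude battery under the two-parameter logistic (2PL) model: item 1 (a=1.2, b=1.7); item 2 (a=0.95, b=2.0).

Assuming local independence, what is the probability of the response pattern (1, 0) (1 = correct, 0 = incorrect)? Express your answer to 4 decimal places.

0.0676

P(theta) = 1 / (1 + exp(−a(theta − b)))
P_1 = 1/(1+e^{2.5200}) = 0.0745
P_2 = 1/(1+e^{2.2800}) = 0.0928
L = P_1 × (1−P_2) = 0.0745 × 0.9072 = 0.06756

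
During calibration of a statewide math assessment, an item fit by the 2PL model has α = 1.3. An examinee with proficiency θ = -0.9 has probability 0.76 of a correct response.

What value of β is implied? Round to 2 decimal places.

P(θ) = 1 / (1 + exp(−α(θ − β)))
logit(0.76) = ln(0.76/0.24) = 1.1527
β = θ − logit/(α) = -0.9 − 1.1527/1.3000 = -1.7867

-1.79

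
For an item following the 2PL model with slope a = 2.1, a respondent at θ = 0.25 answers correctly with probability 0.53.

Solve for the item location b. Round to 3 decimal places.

P(θ) = 1 / (1 + exp(−a(θ − b)))
logit(0.53) = ln(0.53/0.47) = 0.1201
b = θ − logit/(a) = 0.25 − 0.1201/2.1000 = 0.1928

0.193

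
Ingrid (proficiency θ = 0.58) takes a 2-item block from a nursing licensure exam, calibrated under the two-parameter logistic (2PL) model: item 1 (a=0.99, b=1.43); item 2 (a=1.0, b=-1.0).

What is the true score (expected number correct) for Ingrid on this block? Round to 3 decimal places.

P(θ) = 1 / (1 + exp(−a(θ − b)))
P_1 = 1/(1+e^{0.8415}) = 0.3012
P_2 = 1/(1+e^{-1.5800}) = 0.8292
E[score] = 0.3012 + 0.8292 = 1.1304

1.130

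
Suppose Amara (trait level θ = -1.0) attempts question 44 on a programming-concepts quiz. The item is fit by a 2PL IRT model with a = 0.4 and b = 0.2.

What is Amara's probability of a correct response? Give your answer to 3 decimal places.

P(θ) = 1 / (1 + exp(−a(θ − b)))
Exponent: 0.4 × (-1.0 − 0.2) = -0.4800
1/(1 + e^{0.4800}) = 0.3823

0.382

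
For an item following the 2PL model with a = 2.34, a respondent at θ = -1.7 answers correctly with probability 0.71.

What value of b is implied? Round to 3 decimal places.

-2.083

P(θ) = 1 / (1 + exp(−a(θ − b)))
logit(0.71) = ln(0.71/0.29) = 0.8954
b = θ − logit/(a) = -1.7 − 0.8954/2.3400 = -2.0826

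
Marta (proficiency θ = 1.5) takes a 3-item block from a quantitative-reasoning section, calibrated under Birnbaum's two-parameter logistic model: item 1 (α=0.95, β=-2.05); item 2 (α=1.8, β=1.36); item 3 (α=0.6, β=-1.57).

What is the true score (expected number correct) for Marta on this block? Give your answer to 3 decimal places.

2.393

P(θ) = 1 / (1 + exp(−α(θ − β)))
P_1 = 1/(1+e^{-3.3725}) = 0.9668
P_2 = 1/(1+e^{-0.2520}) = 0.5627
P_3 = 1/(1+e^{-1.8420}) = 0.8632
E[score] = 0.9668 + 0.5627 + 0.8632 = 2.3927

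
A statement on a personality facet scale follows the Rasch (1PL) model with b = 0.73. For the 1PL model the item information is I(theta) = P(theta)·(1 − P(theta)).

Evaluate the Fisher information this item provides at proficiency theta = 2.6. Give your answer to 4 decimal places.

0.1157

P = 1/(1+e^{-1.8700}) = 0.8665
P(1−P) = 0.8665 × 0.1335 = 0.1157
I = P(1−P) = 0.11571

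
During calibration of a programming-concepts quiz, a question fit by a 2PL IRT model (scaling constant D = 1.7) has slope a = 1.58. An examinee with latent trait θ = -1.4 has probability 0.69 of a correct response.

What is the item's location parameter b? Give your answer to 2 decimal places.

-1.70

P(θ) = 1 / (1 + exp(−D·a(θ − b)))
logit(0.69) = ln(0.69/0.31) = 0.8001
b = θ − logit/(1.7·a) = -1.4 − 0.8001/2.6860 = -1.6979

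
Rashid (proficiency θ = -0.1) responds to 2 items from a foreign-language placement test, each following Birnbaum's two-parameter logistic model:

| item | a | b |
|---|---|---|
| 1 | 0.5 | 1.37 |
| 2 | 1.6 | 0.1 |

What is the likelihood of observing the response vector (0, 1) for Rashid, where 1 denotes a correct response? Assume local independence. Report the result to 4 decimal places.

P(θ) = 1 / (1 + exp(−a(θ − b)))
P_1 = 1/(1+e^{0.7350}) = 0.3241
P_2 = 1/(1+e^{0.3200}) = 0.4207
L = (1−P_1) × P_2 = 0.6759 × 0.4207 = 0.28434

0.2843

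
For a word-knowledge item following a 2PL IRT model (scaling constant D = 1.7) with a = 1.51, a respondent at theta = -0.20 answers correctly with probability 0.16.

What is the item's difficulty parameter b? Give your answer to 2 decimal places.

0.45

P(theta) = 1 / (1 + exp(−D·a(theta − b)))
logit(0.16) = ln(0.16/0.84) = -1.6582
b = theta − logit/(1.7·a) = -0.20 − (-1.6582)/2.5670 = 0.4460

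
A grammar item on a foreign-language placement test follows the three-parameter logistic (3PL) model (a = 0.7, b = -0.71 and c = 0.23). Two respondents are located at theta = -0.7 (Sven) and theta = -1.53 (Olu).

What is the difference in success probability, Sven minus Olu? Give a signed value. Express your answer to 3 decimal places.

0.109

P(theta) = c + (1 − c) · 1 / (1 + exp(−a(theta − b)))
P(Sven) = 0.6163  [exponent 0.0070]
P(Olu) = 0.5074  [exponent -0.5740]
Difference = 0.6163 − 0.5074 = 0.1089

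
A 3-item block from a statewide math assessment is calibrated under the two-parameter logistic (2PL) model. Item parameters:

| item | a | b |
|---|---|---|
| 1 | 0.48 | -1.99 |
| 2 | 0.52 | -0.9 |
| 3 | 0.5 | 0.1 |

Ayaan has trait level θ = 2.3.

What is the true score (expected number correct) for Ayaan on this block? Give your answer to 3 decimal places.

2.478

P(θ) = 1 / (1 + exp(−a(θ − b)))
P_1 = 1/(1+e^{-2.0592}) = 0.8869
P_2 = 1/(1+e^{-1.6640}) = 0.8408
P_3 = 1/(1+e^{-1.1000}) = 0.7503
E[score] = 0.8869 + 0.8408 + 0.7503 = 2.4779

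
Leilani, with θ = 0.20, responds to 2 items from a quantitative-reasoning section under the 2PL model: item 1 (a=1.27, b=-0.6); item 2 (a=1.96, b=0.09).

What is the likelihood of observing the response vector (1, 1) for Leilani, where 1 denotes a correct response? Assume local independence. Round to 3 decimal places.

0.407

P(θ) = 1 / (1 + exp(−a(θ − b)))
P_1 = 1/(1+e^{-1.0160}) = 0.7342
P_2 = 1/(1+e^{-0.2156}) = 0.5537
L = P_1 × P_2 = 0.7342 × 0.5537 = 0.40652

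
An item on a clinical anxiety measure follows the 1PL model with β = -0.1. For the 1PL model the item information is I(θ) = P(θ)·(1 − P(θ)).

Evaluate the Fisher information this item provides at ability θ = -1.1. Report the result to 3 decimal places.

P = 1/(1+e^{1.0000}) = 0.2689
P(1−P) = 0.2689 × 0.7311 = 0.1966
I = P(1−P) = 0.19661

0.197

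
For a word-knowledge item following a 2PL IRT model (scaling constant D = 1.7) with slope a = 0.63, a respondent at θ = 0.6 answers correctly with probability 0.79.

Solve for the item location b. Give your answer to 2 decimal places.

P(θ) = 1 / (1 + exp(−D·a(θ − b)))
logit(0.79) = ln(0.79/0.21) = 1.3249
b = θ − logit/(1.7·a) = 0.6 − 1.3249/1.0710 = -0.6371

-0.64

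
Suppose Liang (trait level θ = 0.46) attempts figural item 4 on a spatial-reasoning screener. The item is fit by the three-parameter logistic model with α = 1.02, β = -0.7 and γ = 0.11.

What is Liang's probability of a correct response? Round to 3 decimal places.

0.791

P(θ) = γ + (1 − γ) · 1 / (1 + exp(−α(θ − β)))
Exponent: 1.02 × (0.46 − (-0.7)) = 1.1832
1/(1 + e^{-1.1832}) = 0.7655
P = 0.11 + 0.89 × 0.7655 = 0.7913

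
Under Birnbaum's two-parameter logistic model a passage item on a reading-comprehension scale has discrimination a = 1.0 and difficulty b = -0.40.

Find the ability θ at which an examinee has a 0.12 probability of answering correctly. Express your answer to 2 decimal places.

P(θ) = 1 / (1 + exp(−a(θ − b)))
logit = ln(0.1200/0.8800) = -1.9924
θ = b + logit/(a) = -0.40 + (-1.9924)/1.0000 = -2.3924

-2.39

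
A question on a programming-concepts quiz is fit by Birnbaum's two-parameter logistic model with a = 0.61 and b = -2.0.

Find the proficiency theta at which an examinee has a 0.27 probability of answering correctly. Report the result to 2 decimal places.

-3.63

P(theta) = 1 / (1 + exp(−a(theta − b)))
logit = ln(0.2700/0.7300) = -0.9946
theta = b + logit/(a) = -2.0 + (-0.9946)/0.6100 = -3.6305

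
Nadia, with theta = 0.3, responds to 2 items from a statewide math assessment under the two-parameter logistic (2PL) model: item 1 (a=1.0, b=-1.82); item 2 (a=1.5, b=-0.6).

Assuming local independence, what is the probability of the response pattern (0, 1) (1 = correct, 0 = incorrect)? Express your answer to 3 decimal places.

0.085

P(theta) = 1 / (1 + exp(−a(theta − b)))
P_1 = 1/(1+e^{-2.1200}) = 0.8928
P_2 = 1/(1+e^{-1.3500}) = 0.7941
L = (1−P_1) × P_2 = 0.1072 × 0.7941 = 0.08511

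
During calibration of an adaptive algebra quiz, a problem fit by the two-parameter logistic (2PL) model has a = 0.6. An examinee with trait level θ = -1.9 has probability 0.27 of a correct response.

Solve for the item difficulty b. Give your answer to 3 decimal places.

-0.242

P(θ) = 1 / (1 + exp(−a(θ − b)))
logit(0.27) = ln(0.27/0.73) = -0.9946
b = θ − logit/(a) = -1.9 − (-0.9946)/0.6000 = -0.2423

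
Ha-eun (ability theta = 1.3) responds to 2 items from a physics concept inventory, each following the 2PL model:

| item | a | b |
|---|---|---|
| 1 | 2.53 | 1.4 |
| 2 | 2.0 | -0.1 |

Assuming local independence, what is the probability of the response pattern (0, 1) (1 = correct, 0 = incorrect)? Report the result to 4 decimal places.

P(theta) = 1 / (1 + exp(−a(theta − b)))
P_1 = 1/(1+e^{0.2530}) = 0.4371
P_2 = 1/(1+e^{-2.8000}) = 0.9427
L = (1−P_1) × P_2 = 0.5629 × 0.9427 = 0.53065

0.5306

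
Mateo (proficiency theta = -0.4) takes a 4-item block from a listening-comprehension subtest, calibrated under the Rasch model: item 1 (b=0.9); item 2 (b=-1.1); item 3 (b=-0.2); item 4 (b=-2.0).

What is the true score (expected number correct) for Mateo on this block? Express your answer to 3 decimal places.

P(theta) = 1 / (1 + exp(−(theta − b)))
P_1 = 1/(1+e^{1.3000}) = 0.2142
P_2 = 1/(1+e^{-0.7000}) = 0.6682
P_3 = 1/(1+e^{0.2000}) = 0.4502
P_4 = 1/(1+e^{-1.6000}) = 0.8320
E[score] = 0.2142 + 0.6682 + 0.4502 + 0.8320 = 2.1645

2.165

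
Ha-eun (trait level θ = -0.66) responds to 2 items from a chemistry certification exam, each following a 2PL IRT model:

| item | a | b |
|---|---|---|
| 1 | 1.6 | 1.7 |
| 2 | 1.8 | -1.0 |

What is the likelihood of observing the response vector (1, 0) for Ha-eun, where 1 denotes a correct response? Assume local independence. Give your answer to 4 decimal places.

0.0079

P(θ) = 1 / (1 + exp(−a(θ − b)))
P_1 = 1/(1+e^{3.7760}) = 0.0224
P_2 = 1/(1+e^{-0.6120}) = 0.6484
L = P_1 × (1−P_2) = 0.0224 × 0.3516 = 0.00788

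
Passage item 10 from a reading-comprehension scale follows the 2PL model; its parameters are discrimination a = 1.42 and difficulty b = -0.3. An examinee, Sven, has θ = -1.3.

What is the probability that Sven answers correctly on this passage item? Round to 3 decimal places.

P(θ) = 1 / (1 + exp(−a(θ − b)))
Exponent: 1.42 × (-1.3 − (-0.3)) = -1.4200
1/(1 + e^{1.4200}) = 0.1947

0.195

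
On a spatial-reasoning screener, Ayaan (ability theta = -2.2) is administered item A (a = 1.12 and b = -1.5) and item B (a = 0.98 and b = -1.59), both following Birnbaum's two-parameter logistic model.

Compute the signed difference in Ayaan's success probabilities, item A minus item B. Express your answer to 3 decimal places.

-0.041

P(theta) = 1 / (1 + exp(−a(theta − b)))
P_A = 0.3135
P_B = 0.3548
P_A − P_B = -0.0414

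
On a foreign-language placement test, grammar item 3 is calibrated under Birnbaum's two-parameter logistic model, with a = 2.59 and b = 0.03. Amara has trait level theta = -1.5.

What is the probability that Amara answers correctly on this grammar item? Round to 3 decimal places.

0.019

P(theta) = 1 / (1 + exp(−a(theta − b)))
Exponent: 2.59 × (-1.5 − 0.03) = -3.9627
1/(1 + e^{3.9627}) = 0.0187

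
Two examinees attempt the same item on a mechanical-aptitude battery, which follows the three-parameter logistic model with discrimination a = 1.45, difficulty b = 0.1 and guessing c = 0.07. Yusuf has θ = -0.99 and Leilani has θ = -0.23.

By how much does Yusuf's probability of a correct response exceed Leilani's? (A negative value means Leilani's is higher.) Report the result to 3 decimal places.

P(θ) = c + (1 − c) · 1 / (1 + exp(−a(θ − b)))
P(Yusuf) = 0.2288  [exponent -1.5805]
P(Leilani) = 0.4258  [exponent -0.4785]
Difference = 0.2288 − 0.4258 = -0.1970

-0.197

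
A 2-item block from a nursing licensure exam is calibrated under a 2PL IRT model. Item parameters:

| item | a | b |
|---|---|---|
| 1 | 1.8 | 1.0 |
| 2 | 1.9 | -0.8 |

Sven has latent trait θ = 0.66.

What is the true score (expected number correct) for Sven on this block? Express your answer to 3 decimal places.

1.293

P(θ) = 1 / (1 + exp(−a(θ − b)))
P_1 = 1/(1+e^{0.6120}) = 0.3516
P_2 = 1/(1+e^{-2.7740}) = 0.9413
E[score] = 0.3516 + 0.9413 = 1.2929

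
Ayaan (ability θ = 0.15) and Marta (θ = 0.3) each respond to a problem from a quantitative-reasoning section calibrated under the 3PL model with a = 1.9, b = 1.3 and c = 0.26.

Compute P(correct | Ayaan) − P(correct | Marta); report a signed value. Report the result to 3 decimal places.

P(θ) = c + (1 − c) · 1 / (1 + exp(−a(θ − b)))
P(Ayaan) = 0.3348  [exponent -2.1850]
P(Marta) = 0.3563  [exponent -1.9000]
Difference = 0.3348 − 0.3563 = -0.0215

-0.021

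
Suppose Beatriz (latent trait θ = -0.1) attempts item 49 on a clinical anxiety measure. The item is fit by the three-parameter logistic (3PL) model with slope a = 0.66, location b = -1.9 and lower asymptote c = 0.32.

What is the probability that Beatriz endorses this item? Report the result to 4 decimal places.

0.8411

P(θ) = c + (1 − c) · 1 / (1 + exp(−a(θ − b)))
Exponent: 0.66 × (-0.1 − (-1.9)) = 1.1880
1/(1 + e^{-1.1880}) = 0.7664
P = 0.32 + 0.68 × 0.7664 = 0.8411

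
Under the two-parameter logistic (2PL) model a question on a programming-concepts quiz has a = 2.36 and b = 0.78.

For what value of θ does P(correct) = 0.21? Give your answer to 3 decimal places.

P(θ) = 1 / (1 + exp(−a(θ − b)))
logit = ln(0.2100/0.7900) = -1.3249
θ = b + logit/(a) = 0.78 + (-1.3249)/2.3600 = 0.2186

0.219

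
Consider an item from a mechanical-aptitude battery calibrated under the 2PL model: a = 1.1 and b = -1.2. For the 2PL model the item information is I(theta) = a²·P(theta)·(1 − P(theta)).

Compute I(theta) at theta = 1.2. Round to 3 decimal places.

0.075

P = 1/(1+e^{-2.6400}) = 0.9334
P(1−P) = 0.9334 × 0.0666 = 0.0622
I = a² × P(1−P) = 1.1² × 0.0622 = 0.07523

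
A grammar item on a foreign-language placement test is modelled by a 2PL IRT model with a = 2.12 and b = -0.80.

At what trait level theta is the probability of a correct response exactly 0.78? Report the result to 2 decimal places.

-0.20

P(theta) = 1 / (1 + exp(−a(theta − b)))
logit = ln(0.7800/0.2200) = 1.2657
theta = b + logit/(a) = -0.80 + 1.2657/2.1200 = -0.2030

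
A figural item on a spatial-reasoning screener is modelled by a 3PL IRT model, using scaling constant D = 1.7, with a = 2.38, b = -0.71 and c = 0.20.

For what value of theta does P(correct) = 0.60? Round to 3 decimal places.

P(theta) = c + (1 − c) · 1 / (1 + exp(−D·a(theta − b)))
Remove guessing floor: (0.60 − 0.20)/(1 − 0.20) = 0.5000
logit = ln(0.5000/0.5000) = 0.0000
theta = b + logit/(1.7·a) = -0.71 + 0.0000/4.0460 = -0.7100

-0.710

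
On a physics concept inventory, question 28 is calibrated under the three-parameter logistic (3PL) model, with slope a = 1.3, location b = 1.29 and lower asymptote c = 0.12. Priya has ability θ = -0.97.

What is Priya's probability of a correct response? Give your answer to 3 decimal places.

P(θ) = c + (1 − c) · 1 / (1 + exp(−a(θ − b)))
Exponent: 1.3 × (-0.97 − 1.29) = -2.9380
1/(1 + e^{2.9380}) = 0.0503
P = 0.12 + 0.88 × 0.0503 = 0.1643

0.164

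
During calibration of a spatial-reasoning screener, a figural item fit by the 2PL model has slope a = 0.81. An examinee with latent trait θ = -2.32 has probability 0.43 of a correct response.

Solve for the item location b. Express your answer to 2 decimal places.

P(θ) = 1 / (1 + exp(−a(θ − b)))
logit(0.43) = ln(0.43/0.57) = -0.2819
b = θ − logit/(a) = -2.32 − (-0.2819)/0.8100 = -1.9720

-1.97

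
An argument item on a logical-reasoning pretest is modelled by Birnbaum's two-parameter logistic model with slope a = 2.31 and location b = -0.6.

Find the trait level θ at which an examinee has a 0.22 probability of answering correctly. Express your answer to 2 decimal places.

P(θ) = 1 / (1 + exp(−a(θ − b)))
logit = ln(0.2200/0.7800) = -1.2657
θ = b + logit/(a) = -0.6 + (-1.2657)/2.3100 = -1.1479

-1.15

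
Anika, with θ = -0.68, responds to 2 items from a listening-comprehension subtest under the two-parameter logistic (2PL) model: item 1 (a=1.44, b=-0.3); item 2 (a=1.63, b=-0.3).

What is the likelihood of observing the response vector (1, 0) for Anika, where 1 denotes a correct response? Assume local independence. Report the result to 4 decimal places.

P(θ) = 1 / (1 + exp(−a(θ − b)))
P_1 = 1/(1+e^{0.5472}) = 0.3665
P_2 = 1/(1+e^{0.6194}) = 0.3499
L = P_1 × (1−P_2) = 0.3665 × 0.6501 = 0.23826

0.2383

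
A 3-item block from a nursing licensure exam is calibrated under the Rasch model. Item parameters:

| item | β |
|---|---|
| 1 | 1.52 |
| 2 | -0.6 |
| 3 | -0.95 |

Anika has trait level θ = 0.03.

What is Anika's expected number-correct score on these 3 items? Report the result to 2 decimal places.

1.56

P(θ) = 1 / (1 + exp(−(θ − β)))
P_1 = 1/(1+e^{1.4900}) = 0.1839
P_2 = 1/(1+e^{-0.6300}) = 0.6525
P_3 = 1/(1+e^{-0.9800}) = 0.7271
E[score] = 0.1839 + 0.6525 + 0.7271 = 1.5635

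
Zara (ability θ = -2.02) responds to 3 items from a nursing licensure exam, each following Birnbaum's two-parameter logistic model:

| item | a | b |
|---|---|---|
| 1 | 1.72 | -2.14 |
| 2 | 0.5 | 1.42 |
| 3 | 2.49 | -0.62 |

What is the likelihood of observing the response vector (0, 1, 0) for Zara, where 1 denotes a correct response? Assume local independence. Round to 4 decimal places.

P(θ) = 1 / (1 + exp(−a(θ − b)))
P_1 = 1/(1+e^{-0.2064}) = 0.5514
P_2 = 1/(1+e^{1.7200}) = 0.1519
P_3 = 1/(1+e^{3.4860}) = 0.0297
L = (1−P_1) × P_2 × (1−P_3) = 0.4486 × 0.1519 × 0.9703 = 0.06610

0.0661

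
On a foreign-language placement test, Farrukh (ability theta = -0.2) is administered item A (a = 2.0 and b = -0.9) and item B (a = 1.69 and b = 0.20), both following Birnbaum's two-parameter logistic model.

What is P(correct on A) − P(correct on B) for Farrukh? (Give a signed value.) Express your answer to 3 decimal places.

P(theta) = 1 / (1 + exp(−a(theta − b)))
P_A = 0.8022
P_B = 0.3372
P_A − P_B = 0.4650

0.465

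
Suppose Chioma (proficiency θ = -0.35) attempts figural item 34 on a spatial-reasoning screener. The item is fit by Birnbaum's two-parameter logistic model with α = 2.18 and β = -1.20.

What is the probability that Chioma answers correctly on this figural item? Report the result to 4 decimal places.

P(θ) = 1 / (1 + exp(−α(θ − β)))
Exponent: 2.18 × (-0.35 − (-1.20)) = 1.8530
1/(1 + e^{-1.8530}) = 0.8645

0.8645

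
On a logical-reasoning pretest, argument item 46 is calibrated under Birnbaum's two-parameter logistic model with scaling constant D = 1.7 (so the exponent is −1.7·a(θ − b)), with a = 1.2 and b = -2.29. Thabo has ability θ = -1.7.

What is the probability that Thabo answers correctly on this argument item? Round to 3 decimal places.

0.769

P(θ) = 1 / (1 + exp(−D·a(θ − b)))
Exponent: 1.7 × 1.2 × (-1.7 − (-2.29)) = 1.2036
1/(1 + e^{-1.2036}) = 0.7692
P = 0.7692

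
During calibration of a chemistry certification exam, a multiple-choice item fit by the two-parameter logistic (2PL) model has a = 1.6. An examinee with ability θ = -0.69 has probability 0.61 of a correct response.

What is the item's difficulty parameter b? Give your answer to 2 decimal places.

-0.97

P(θ) = 1 / (1 + exp(−a(θ − b)))
logit(0.61) = ln(0.61/0.39) = 0.4473
b = θ − logit/(a) = -0.69 − 0.4473/1.6000 = -0.9696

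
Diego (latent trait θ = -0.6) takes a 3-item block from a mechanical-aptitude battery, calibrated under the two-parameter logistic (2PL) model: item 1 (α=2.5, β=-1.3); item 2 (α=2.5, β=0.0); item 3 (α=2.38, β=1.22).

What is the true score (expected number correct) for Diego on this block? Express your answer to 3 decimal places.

1.047

P(θ) = 1 / (1 + exp(−α(θ − β)))
P_1 = 1/(1+e^{-1.7500}) = 0.8520
P_2 = 1/(1+e^{1.5000}) = 0.1824
P_3 = 1/(1+e^{4.3316}) = 0.0130
E[score] = 0.8520 + 0.1824 + 0.0130 = 1.0474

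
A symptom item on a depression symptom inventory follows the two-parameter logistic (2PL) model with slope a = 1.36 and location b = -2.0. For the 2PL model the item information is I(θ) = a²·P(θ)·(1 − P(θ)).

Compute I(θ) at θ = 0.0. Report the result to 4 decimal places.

0.1072

P = 1/(1+e^{-2.7200}) = 0.9382
P(1−P) = 0.9382 × 0.0618 = 0.0580
I = a² × P(1−P) = 1.36² × 0.0580 = 0.10725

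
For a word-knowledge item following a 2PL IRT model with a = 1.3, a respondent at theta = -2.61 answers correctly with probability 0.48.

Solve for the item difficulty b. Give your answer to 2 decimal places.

-2.55

P(theta) = 1 / (1 + exp(−a(theta − b)))
logit(0.48) = ln(0.48/0.52) = -0.0800
b = theta − logit/(a) = -2.61 − (-0.0800)/1.3000 = -2.5484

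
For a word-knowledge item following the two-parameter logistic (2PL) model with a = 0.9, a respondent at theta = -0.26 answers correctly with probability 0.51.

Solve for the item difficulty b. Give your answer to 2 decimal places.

-0.30

P(theta) = 1 / (1 + exp(−a(theta − b)))
logit(0.51) = ln(0.51/0.49) = 0.0400
b = theta − logit/(a) = -0.26 − 0.0400/0.9000 = -0.3045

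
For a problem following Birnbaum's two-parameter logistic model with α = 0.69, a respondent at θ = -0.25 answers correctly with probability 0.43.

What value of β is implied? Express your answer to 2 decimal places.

P(θ) = 1 / (1 + exp(−α(θ − β)))
logit(0.43) = ln(0.43/0.57) = -0.2819
β = θ − logit/(α) = -0.25 − (-0.2819)/0.6900 = 0.1585

0.16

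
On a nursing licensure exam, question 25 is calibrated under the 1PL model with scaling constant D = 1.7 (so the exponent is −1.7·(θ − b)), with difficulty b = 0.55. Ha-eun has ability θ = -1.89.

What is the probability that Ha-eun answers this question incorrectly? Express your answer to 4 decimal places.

0.9844

P(θ) = 1 / (1 + exp(−D·(θ − b)))
Exponent: 1.7 × (-1.89 − 0.55) = -4.1480
1/(1 + e^{4.1480}) = 0.0156
P = 0.0156
P(incorrect) = 1 − 0.0156 = 0.9844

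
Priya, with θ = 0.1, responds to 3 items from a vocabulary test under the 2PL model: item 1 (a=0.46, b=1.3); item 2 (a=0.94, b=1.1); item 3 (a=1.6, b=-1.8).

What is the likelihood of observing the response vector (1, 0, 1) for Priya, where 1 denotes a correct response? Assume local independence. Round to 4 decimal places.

P(θ) = 1 / (1 + exp(−a(θ − b)))
P_1 = 1/(1+e^{0.5520}) = 0.3654
P_2 = 1/(1+e^{0.9400}) = 0.2809
P_3 = 1/(1+e^{-3.0400}) = 0.9543
L = P_1 × (1−P_2) × P_3 = 0.3654 × 0.7191 × 0.9543 = 0.25076

0.2508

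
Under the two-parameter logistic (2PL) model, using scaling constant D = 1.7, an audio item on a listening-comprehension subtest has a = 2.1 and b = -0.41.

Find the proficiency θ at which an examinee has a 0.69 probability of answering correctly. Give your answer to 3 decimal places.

P(θ) = 1 / (1 + exp(−D·a(θ − b)))
logit = ln(0.6900/0.3100) = 0.8001
θ = b + logit/(1.7·a) = -0.41 + 0.8001/3.5700 = -0.1859

-0.186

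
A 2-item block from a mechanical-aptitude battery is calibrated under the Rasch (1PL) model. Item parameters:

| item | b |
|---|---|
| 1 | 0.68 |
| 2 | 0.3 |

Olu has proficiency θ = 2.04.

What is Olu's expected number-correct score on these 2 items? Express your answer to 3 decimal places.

1.646

P(θ) = 1 / (1 + exp(−(θ − b)))
P_1 = 1/(1+e^{-1.3600}) = 0.7958
P_2 = 1/(1+e^{-1.7400}) = 0.8507
E[score] = 0.7958 + 0.8507 = 1.6464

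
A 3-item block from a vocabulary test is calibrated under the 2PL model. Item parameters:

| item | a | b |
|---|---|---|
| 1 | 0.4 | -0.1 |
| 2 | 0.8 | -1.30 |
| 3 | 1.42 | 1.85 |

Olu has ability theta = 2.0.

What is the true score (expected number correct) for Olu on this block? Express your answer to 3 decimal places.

2.185

P(theta) = 1 / (1 + exp(−a(theta − b)))
P_1 = 1/(1+e^{-0.8400}) = 0.6985
P_2 = 1/(1+e^{-2.6400}) = 0.9334
P_3 = 1/(1+e^{-0.2130}) = 0.5530
E[score] = 0.6985 + 0.9334 + 0.5530 = 2.1849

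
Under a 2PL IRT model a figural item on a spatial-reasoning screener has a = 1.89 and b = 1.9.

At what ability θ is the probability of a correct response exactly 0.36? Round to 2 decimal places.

P(θ) = 1 / (1 + exp(−a(θ − b)))
logit = ln(0.3600/0.6400) = -0.5754
θ = b + logit/(a) = 1.9 + (-0.5754)/1.8900 = 1.5956

1.60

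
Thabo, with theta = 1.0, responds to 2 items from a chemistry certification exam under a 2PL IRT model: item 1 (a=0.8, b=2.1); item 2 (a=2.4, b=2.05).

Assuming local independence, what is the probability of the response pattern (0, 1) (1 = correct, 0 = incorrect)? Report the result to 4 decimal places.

P(theta) = 1 / (1 + exp(−a(theta − b)))
P_1 = 1/(1+e^{0.8800}) = 0.2932
P_2 = 1/(1+e^{2.5200}) = 0.0745
L = (1−P_1) × P_2 = 0.7068 × 0.0745 = 0.05264

0.0526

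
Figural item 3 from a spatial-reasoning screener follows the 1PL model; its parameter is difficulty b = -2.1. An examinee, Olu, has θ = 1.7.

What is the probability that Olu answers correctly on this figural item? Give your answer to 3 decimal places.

0.978

P(θ) = 1 / (1 + exp(−(θ − b)))
Exponent: (1.7 − (-2.1)) = 3.8000
1/(1 + e^{-3.8000}) = 0.9781
P = 0.9781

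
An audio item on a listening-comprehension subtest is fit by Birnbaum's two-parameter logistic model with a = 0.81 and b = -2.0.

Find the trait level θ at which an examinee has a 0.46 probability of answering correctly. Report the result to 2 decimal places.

-2.20

P(θ) = 1 / (1 + exp(−a(θ − b)))
logit = ln(0.4600/0.5400) = -0.1603
θ = b + logit/(a) = -2.0 + (-0.1603)/0.8100 = -2.1980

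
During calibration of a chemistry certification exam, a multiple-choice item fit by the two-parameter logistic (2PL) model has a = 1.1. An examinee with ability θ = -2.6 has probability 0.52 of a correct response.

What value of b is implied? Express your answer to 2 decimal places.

-2.67

P(θ) = 1 / (1 + exp(−a(θ − b)))
logit(0.52) = ln(0.52/0.48) = 0.0800
b = θ − logit/(a) = -2.6 − 0.0800/1.1000 = -2.6728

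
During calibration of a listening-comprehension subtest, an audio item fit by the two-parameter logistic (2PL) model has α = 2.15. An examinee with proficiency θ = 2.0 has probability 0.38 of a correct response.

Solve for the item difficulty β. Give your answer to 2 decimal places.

P(θ) = 1 / (1 + exp(−α(θ − β)))
logit(0.38) = ln(0.38/0.62) = -0.4895
β = θ − logit/(α) = 2.0 − (-0.4895)/2.1500 = 2.2277

2.23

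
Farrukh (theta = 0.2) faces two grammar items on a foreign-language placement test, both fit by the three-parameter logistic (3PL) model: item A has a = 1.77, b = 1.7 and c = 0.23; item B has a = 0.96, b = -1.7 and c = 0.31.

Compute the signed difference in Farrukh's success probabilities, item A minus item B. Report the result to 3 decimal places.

-0.624

P(theta) = c + (1 − c) · 1 / (1 + exp(−a(theta − b)))
P_A = 0.2806
P_B = 0.9041
P_A − P_B = -0.6235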